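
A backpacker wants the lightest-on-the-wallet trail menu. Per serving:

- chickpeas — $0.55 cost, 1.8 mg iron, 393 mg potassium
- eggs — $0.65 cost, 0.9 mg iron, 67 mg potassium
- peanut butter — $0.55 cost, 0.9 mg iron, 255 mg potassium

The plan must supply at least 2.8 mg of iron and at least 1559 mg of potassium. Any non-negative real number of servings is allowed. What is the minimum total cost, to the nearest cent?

A basic optimal solution has at most two foods positive. Try each food alone and each pair with both targets met exactly.
chickpeas only: max(2.8/1.8, 1559/393) = 3.967 servings → $2.18.
eggs only: max(2.8/0.9, 1559/67) = 23.27 servings → $15.12.
peanut butter only: max(2.8/0.9, 1559/255) = 6.114 servings → $3.36.
chickpeas + eggs: intersection lies outside the first quadrant.
chickpeas + peanut butter with both targets exact would need a negative amount; discard.
eggs + peanut butter: intersection lies outside the first quadrant.
The minimum over all feasible corners is $2.18.

$2.18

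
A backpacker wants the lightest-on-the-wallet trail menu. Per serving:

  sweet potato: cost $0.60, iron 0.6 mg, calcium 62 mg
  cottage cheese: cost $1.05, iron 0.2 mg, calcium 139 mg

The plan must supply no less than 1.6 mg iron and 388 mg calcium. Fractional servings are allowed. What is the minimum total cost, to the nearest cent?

Compare the cost at each extreme point of the feasible region.
sweet potato only: max(1.6/0.6, 388/62) = 6.258 servings → $3.75.
cottage cheese only: max(1.6/0.2, 388/139) = 8 servings → $8.40.
sweet potato + cottage cheese with both tight: 2.039 servings and 1.882 servings → $3.20.
Cheapest feasible corner: $3.20.

$3.20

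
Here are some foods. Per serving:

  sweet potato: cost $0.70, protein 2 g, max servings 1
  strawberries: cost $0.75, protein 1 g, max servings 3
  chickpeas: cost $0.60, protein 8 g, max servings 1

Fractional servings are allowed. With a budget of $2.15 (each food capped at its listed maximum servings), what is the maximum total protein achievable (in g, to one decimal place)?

Protein per dollar: chickpeas 13.33, sweet potato 2.857, strawberries 1.333.
Take 1 serving of chickpeas: spends $0.60, +8.0 g protein (running total 8.0 g).
Take 1 serving of sweet potato: spends $0.70, +2.0 g protein (running total 10.0 g).
Take 1.133 servings of strawberries: spends $0.85, +1.1 g protein (running total 11.1 g).
Filling greedily by protein-per-dollar is optimal for one linear limit, giving 11.1 g.

11.1 g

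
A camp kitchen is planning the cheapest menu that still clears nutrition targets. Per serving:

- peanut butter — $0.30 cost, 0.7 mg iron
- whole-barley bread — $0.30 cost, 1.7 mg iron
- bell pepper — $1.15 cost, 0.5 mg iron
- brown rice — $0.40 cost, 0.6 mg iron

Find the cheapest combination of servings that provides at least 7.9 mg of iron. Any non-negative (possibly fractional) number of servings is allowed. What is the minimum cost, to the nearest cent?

$1.39

Cost per mg of iron: whole-barley bread $0.1765, peanut butter $0.4286, brown rice $0.6667, bell pepper $2.3000.
With no serving limits, use only whole-barley bread: 7.9 mg / 1.7 mg = 4.647 servings × $0.30 = $1.39.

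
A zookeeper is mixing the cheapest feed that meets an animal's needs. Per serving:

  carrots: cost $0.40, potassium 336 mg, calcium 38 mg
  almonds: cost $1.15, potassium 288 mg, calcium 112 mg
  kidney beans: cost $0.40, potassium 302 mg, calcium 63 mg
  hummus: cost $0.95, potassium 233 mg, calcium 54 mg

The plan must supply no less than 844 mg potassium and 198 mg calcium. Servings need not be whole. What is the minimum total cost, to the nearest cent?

$1.26

For a min-cost LP with two ≥-constraints, a basic feasible solution has at most two positive variables.
carrots only: max(844/336, 198/38) = 5.211 servings → $2.08.
almonds only: max(844/288, 198/112) = 2.931 servings → $3.37.
kidney beans only: max(844/302, 198/63) = 3.143 servings → $1.26.
hummus only: max(844/233, 198/54) = 3.667 servings → $3.48.
carrots + almonds with both tight: 1.405 servings and 1.291 servings → $2.05.
carrots + kidney beans: intersection lies outside the first quadrant.
carrots + hummus: the both-tight solution has a negative serving — not a feasible corner.
almonds + kidney beans with both tight: 0.4224 servings and 2.392 servings → $1.44.
almonds + hummus with both tight: 0.05292 servings and 3.557 servings → $3.44.
kidney beans + hummus with both targets exact would need a negative amount; discard.
The minimum over all feasible corners is $1.26.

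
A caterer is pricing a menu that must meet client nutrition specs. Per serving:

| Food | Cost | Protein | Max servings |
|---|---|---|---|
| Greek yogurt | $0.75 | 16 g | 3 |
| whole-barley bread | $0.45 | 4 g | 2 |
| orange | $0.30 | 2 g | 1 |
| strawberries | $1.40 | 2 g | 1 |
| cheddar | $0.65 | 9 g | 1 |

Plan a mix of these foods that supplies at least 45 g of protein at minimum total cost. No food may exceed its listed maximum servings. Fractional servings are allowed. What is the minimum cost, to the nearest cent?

Cost per g of protein: Greek yogurt $0.0469, cheddar $0.0722, whole-barley bread $0.1125, orange $0.1500, strawberries $0.7000.
Take 2.812 servings of Greek yogurt: +45.0 g protein for $2.11 (total $2.11, still need 0.0 g).
Greedy by cheapest-per-g is optimal for a single linear constraint, so the minimum cost is $2.11.

$2.11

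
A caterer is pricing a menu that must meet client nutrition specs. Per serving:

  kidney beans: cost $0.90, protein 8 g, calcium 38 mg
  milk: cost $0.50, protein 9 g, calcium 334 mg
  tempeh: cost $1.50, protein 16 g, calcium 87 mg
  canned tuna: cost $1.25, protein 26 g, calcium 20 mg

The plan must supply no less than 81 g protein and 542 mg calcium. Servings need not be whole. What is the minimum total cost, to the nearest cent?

Minimising a linear cost over {protein ≥ 81, calcium ≥ 542, servings ≥ 0} — the optimum is at a vertex, using one or two foods.
kidney beans only: max(81/8, 542/38) = 14.26 servings → $12.84.
milk only: max(81/9, 542/334) = 9 servings → $4.50.
tempeh only: max(81/16, 542/87) = 6.23 servings → $9.34.
canned tuna only: max(81/26, 542/20) = 27.1 servings → $33.88.
kidney beans + milk with both tight: 9.518 servings and 0.5399 servings → $8.84.
kidney beans + tempeh: intersection lies outside the first quadrant.
kidney beans + canned tuna: the both-tight solution has a negative serving — not a feasible corner.
milk + tempeh with both tight: 0.3563 servings and 4.862 servings → $7.47.
milk + canned tuna with both tight: 1.467 servings and 2.608 servings → $3.99.
tempeh + canned tuna: the both-tight solution has a negative serving — not a feasible corner.
Cheapest feasible corner: $3.99.

$3.99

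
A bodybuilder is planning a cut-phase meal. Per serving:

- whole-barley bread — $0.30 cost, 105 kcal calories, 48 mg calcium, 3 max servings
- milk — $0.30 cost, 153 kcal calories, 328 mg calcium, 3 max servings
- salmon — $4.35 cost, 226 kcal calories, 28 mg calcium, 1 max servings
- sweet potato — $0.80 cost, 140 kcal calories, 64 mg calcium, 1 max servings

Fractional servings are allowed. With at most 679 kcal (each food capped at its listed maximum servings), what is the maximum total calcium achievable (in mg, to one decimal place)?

1084.6 mg

Calcium per kcal: milk 2.144, whole-barley bread 0.4571, sweet potato 0.4571, salmon 0.1239.
Take 3 servings of milk: uses 459 kcal, +984.0 mg calcium (running total 984.0 mg).
Take 2.095 servings of whole-barley bread: uses 220 kcal, +100.6 mg calcium (running total 1084.6 mg).
Filling greedily by calcium-per-kcal is optimal for one linear limit, giving 1084.6 mg.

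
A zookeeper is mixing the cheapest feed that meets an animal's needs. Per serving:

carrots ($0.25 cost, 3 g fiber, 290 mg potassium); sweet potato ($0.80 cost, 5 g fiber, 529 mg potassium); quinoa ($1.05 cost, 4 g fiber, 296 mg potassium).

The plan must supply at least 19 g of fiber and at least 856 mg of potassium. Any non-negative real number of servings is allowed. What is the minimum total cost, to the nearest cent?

A basic optimal solution has at most two foods positive. Try each food alone and each pair with both targets met exactly.
carrots only: max(19/3, 856/290) = 6.333 servings → $1.58.
sweet potato only: max(19/5, 856/529) = 3.8 servings → $3.04.
quinoa only: max(19/4, 856/296) = 4.75 servings → $4.99.
carrots + sweet potato with both targets exact would need a negative amount; discard.
carrots + quinoa: the both-tight solution has a negative serving — not a feasible corner.
sweet potato + quinoa: the both-tight solution has a negative serving — not a feasible corner.
So the least-cost plan costs $1.58.

$1.58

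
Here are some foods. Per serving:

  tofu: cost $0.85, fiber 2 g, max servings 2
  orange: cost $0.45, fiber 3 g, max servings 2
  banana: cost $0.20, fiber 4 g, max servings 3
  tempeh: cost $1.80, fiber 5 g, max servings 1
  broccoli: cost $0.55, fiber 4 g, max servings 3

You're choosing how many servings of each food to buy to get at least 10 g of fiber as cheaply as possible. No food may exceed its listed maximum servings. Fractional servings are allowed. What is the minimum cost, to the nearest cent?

$0.50

Cost per g of fiber: banana $0.0500, broccoli $0.1375, orange $0.1500, tempeh $0.3600, tofu $0.4250.
Take 2.5 servings of banana: +10.0 g fiber for $0.50 (total $0.50, still need 0.0 g).
Filling from the cheapest source first is optimal under one linear minimum: $0.50.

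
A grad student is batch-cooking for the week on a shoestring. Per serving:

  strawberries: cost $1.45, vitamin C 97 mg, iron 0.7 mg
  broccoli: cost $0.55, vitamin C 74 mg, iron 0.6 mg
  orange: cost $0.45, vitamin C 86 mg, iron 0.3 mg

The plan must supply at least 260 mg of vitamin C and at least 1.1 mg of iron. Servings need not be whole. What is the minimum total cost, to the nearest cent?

$1.45

An LP optimum is at a vertex; with two nutrient constraints at most two foods are used. Check each candidate.
strawberries only: max(260/97, 1.1/0.7) = 2.68 servings → $3.89.
broccoli only: max(260/74, 1.1/0.6) = 3.514 servings → $1.93.
orange only: max(260/86, 1.1/0.3) = 3.667 servings → $1.65.
strawberries + broccoli: the both-tight solution has a negative serving — not a feasible corner.
strawberries + orange with both tight: 0.5338 servings and 2.421 servings → $1.86.
broccoli + orange with both tight: 0.5646 servings and 2.537 servings → $1.45.
So the least-cost plan costs $1.45.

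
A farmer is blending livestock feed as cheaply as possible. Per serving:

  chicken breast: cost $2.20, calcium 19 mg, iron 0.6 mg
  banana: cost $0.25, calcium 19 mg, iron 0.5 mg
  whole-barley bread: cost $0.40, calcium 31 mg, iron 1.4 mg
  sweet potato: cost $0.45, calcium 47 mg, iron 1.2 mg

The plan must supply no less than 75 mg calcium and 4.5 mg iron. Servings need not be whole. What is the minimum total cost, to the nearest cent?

This is a tiny linear program; its minimum lies at a vertex of the feasible set. List the vertices and price them.
chicken breast only: max(75/19, 4.5/0.6) = 7.5 servings → $16.50.
banana only: max(75/19, 4.5/0.5) = 9 servings → $2.25.
whole-barley bread only: max(75/31, 4.5/1.4) = 3.214 servings → $1.29.
sweet potato only: max(75/47, 4.5/1.2) = 3.75 servings → $1.69.
chicken breast + banana: intersection lies outside the first quadrant.
chicken breast + whole-barley bread: intersection lies outside the first quadrant.
chicken breast + sweet potato with both targets exact would need a negative amount; discard.
banana + whole-barley bread with both targets exact would need a negative amount; discard.
banana + sweet potato with both targets exact would need a negative amount; discard.
whole-barley bread + sweet potato: the both-tight solution has a negative serving — not a feasible corner.
So the least-cost plan costs $1.29.

$1.29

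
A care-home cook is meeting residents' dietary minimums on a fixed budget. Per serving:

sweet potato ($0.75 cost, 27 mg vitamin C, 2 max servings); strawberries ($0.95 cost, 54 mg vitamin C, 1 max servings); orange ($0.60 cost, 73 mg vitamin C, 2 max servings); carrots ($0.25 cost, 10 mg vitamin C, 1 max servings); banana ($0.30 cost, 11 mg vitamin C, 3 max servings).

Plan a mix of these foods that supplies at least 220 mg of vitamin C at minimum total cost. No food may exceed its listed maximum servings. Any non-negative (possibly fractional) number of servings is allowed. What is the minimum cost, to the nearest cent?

$2.67

Cost per mg of vitamin C: orange $0.0082, strawberries $0.0176, carrots $0.0250, banana $0.0273, sweet potato $0.0278.
Take 2 servings of orange: +146.0 mg vitamin C for $1.20 (total $1.20, still need 74.0 mg).
Take 1 serving of strawberries: +54.0 mg vitamin C for $0.95 (total $2.15, still need 20.0 mg).
Take 1 serving of carrots: +10.0 mg vitamin C for $0.25 (total $2.40, still need 10.0 mg).
Take 0.9091 servings of banana: +10.0 mg vitamin C for $0.27 (total $2.67, still need 0.0 mg).
Greedy by cheapest-per-mg is optimal for a single linear constraint, so the minimum cost is $2.67.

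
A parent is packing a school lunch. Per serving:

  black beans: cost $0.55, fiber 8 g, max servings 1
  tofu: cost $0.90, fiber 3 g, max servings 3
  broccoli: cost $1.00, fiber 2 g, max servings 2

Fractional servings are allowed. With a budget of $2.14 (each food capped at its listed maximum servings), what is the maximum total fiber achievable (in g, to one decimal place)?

Fiber per dollar: black beans 14.55, tofu 3.333, broccoli 2.
Take 1 serving of black beans: spends $0.55, +8.0 g fiber (running total 8.0 g).
Take 1.767 servings of tofu: spends $1.59, +5.3 g fiber (running total 13.3 g).
Greedy by best ratio exhausts the cost allowance optimally: 13.3 g.

13.3 g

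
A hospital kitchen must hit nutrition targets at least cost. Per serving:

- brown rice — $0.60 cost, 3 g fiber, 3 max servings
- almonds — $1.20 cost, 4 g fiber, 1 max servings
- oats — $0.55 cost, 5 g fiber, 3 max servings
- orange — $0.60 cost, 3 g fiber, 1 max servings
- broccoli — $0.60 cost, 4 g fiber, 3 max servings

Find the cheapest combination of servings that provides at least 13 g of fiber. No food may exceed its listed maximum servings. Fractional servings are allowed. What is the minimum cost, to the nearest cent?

Cost per g of fiber: oats $0.1100, broccoli $0.1500, brown rice $0.2000, orange $0.2000, almonds $0.3000.
Take 2.6 servings of oats: +13.0 g fiber for $1.43 (total $1.43, still need 0.0 g).
Greedy by cheapest-per-g is optimal for a single linear constraint, so the minimum cost is $1.43.

$1.43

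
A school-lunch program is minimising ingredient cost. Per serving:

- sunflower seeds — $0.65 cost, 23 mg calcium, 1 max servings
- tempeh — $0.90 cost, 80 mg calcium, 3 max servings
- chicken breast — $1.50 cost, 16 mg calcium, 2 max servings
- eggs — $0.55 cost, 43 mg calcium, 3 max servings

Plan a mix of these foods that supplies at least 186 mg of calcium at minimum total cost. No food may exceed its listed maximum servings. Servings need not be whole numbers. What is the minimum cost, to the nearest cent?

Cost per mg of calcium: tempeh $0.0112, eggs $0.0128, sunflower seeds $0.0283, chicken breast $0.0938.
Take 2.325 servings of tempeh: +186.0 mg calcium for $2.09 (total $2.09, still need 0.0 mg).
Filling from the cheapest source first is optimal under one linear minimum: $2.09.

$2.09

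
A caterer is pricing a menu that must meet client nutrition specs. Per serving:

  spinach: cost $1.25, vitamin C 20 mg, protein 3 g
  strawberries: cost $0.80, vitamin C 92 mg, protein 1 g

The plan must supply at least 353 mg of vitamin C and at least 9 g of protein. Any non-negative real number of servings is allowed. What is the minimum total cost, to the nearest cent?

This is a tiny linear program; its minimum lies at a vertex of the feasible set. List the vertices and price them.
spinach only: max(353/20, 9/3) = 17.65 servings → $22.06.
strawberries only: max(353/92, 9/1) = 9 servings → $7.20.
spinach + strawberries with both tight: 1.855 servings and 3.434 servings → $5.07.
Cheapest feasible corner: $5.07.

$5.07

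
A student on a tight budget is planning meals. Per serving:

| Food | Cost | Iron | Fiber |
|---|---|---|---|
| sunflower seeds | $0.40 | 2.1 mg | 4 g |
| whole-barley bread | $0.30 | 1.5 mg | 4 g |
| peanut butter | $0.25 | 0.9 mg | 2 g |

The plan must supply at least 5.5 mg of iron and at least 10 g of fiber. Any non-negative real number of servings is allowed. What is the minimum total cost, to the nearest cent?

$1.05

With two linear requirements the optimum uses one or two foods; enumerate the corners.
sunflower seeds only: max(5.5/2.1, 10/4) = 2.619 servings → $1.05.
whole-barley bread only: max(5.5/1.5, 10/4) = 3.667 servings → $1.10.
peanut butter only: max(5.5/0.9, 10/2) = 6.111 servings → $1.53.
sunflower seeds + whole-barley bread: intersection lies outside the first quadrant.
sunflower seeds + peanut butter: the both-tight solution has a negative serving — not a feasible corner.
whole-barley bread + peanut butter: the both-tight solution has a negative serving — not a feasible corner.
Cheapest feasible corner: $1.05.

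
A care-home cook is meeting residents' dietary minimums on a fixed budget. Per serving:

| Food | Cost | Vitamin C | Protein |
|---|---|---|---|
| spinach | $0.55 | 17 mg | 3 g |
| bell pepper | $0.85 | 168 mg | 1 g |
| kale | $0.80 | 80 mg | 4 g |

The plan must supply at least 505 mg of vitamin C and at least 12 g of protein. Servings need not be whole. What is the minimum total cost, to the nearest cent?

This is a tiny linear program; its minimum lies at a vertex of the feasible set. List the vertices and price them.
spinach only: max(505/17, 12/3) = 29.71 servings → $16.34.
bell pepper only: max(505/168, 12/1) = 12 servings → $10.20.
kale only: max(505/80, 12/4) = 6.312 servings → $5.05.
spinach + bell pepper with both tight: 3.103 servings and 2.692 servings → $3.99.
spinach + kale: the both-tight solution has a negative serving — not a feasible corner.
bell pepper + kale with both tight: 1.791 servings and 2.552 servings → $3.56.
The minimum over all feasible corners is $3.56.

$3.56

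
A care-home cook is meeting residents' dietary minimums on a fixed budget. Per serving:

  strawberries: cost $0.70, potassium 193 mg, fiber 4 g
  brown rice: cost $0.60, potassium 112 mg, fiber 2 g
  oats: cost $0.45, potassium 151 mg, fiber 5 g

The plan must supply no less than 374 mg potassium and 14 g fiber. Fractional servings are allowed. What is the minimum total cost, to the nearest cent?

$1.26

Two binding constraints pin down two serving amounts, so the optimal mix uses at most two foods. The candidates are each food alone (scaled to the tighter of potassium/fiber) and each pair with both constraints tight.
strawberries only: max(374/193, 14/4) = 3.5 servings → $2.45.
brown rice only: max(374/112, 14/2) = 7 servings → $4.20.
oats only: max(374/151, 14/5) = 2.8 servings → $1.26.
strawberries + brown rice with both targets exact would need a negative amount; discard.
strawberries + oats with both targets exact would need a negative amount; discard.
brown rice + oats: the both-tight solution has a negative serving — not a feasible corner.
Cheapest feasible corner: $1.26.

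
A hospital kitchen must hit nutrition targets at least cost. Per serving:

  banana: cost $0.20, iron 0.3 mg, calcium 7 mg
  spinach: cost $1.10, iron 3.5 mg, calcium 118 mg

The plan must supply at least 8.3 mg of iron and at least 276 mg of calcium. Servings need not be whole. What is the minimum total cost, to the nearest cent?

This is a tiny linear program; its minimum lies at a vertex of the feasible set. List the vertices and price them.
banana only: max(8.3/0.3, 276/7) = 39.43 servings → $7.89.
spinach only: max(8.3/3.5, 276/118) = 2.371 servings → $2.61.
banana + spinach with both tight: 1.229 servings and 2.266 servings → $2.74.
So the least-cost plan costs $2.61.

$2.61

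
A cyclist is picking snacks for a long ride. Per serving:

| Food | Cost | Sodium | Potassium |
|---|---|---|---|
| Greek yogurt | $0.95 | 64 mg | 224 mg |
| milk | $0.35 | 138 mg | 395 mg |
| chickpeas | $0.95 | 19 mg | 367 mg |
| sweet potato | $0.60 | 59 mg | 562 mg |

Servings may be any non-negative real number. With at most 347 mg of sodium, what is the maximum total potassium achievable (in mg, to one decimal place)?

Potassium per mg sodium: chickpeas 19.32, sweet potato 9.525, Greek yogurt 3.5, milk 2.862.
With no serving limits, spend the whole sodium allowance on chickpeas: 347 mg / 19 mg × 367 mg = 6702.6 mg.

6702.6 mg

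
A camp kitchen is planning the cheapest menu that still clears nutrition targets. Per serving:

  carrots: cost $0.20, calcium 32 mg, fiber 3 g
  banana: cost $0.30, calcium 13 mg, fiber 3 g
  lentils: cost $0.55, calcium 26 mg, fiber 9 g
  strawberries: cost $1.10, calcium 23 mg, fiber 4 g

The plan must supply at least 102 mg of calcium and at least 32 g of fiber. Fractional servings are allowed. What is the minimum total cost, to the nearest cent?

$1.96

The cheapest plan sits at a corner of the feasible region — with two constraints it uses at most two foods.
carrots only: max(102/32, 32/3) = 10.67 servings → $2.13.
banana only: max(102/13, 32/3) = 10.67 servings → $3.20.
lentils only: max(102/26, 32/9) = 3.923 servings → $2.16.
strawberries only: max(102/23, 32/4) = 8 servings → $8.80.
carrots + banana with both targets exact would need a negative amount; discard.
carrots + lentils with both tight: 0.4095 servings and 3.419 servings → $1.96.
carrots + strawberries: intersection lies outside the first quadrant.
banana + lentils with both tight: 2.205 servings and 2.821 servings → $2.21.
banana + strawberries with both targets exact would need a negative amount; discard.
lentils + strawberries with both tight: 3.184 servings and 0.835 servings → $2.67.
Cheapest feasible corner: $1.96.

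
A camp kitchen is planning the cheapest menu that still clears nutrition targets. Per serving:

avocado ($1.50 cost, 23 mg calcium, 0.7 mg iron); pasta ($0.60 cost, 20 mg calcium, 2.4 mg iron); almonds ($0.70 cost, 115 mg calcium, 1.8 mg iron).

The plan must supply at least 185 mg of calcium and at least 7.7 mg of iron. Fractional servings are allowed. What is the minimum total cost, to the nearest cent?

Minimising a linear cost over {calcium ≥ 185, iron ≥ 7.7, servings ≥ 0} — the optimum is at a vertex, using one or two foods.
avocado only: max(185/23, 7.7/0.7) = 11 servings → $16.50.
pasta only: max(185/20, 7.7/2.4) = 9.25 servings → $5.55.
almonds only: max(185/115, 7.7/1.8) = 4.278 servings → $2.99.
avocado + pasta with both tight: 7.039 servings and 1.155 servings → $11.25.
avocado + almonds: the both-tight solution has a negative serving — not a feasible corner.
pasta + almonds with both tight: 2.302 servings and 1.208 servings → $2.23.
So the least-cost plan costs $2.23.

$2.23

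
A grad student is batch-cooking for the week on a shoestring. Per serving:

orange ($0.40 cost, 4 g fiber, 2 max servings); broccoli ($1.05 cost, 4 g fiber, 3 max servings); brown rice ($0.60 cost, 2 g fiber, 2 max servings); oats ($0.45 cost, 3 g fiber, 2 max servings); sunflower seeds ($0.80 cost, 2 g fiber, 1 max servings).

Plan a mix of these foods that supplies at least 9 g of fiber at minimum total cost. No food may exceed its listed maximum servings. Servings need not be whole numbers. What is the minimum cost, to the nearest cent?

$0.95

Cost per g of fiber: orange $0.1000, oats $0.1500, broccoli $0.2625, brown rice $0.3000, sunflower seeds $0.4000.
Take 2 servings of orange: +8.0 g fiber for $0.80 (total $0.80, still need 1.0 g).
Take 0.3333 servings of oats: +1.0 g fiber for $0.15 (total $0.95, still need 0.0 g).
Filling from the cheapest source first is optimal under one linear minimum: $0.95.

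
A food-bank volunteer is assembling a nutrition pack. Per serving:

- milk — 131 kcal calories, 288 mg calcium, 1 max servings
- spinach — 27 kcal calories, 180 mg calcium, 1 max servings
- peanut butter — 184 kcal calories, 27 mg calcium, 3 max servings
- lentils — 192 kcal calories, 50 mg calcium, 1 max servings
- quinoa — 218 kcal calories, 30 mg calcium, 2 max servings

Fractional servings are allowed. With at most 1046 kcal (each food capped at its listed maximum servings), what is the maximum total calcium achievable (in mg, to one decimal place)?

Calcium per kcal: spinach 6.667, milk 2.198, lentils 0.2604, peanut butter 0.1467, quinoa 0.1376.
Take 1 serving of spinach: uses 27 kcal, +180.0 mg calcium (running total 180.0 mg).
Take 1 serving of milk: uses 131 kcal, +288.0 mg calcium (running total 468.0 mg).
Take 1 serving of lentils: uses 192 kcal, +50.0 mg calcium (running total 518.0 mg).
Take 3 servings of peanut butter: uses 552 kcal, +81.0 mg calcium (running total 599.0 mg).
Take 0.6606 servings of quinoa: uses 144 kcal, +19.8 mg calcium (running total 618.8 mg).
Filling greedily by calcium-per-kcal is optimal for one linear limit, giving 618.8 mg.

618.8 mg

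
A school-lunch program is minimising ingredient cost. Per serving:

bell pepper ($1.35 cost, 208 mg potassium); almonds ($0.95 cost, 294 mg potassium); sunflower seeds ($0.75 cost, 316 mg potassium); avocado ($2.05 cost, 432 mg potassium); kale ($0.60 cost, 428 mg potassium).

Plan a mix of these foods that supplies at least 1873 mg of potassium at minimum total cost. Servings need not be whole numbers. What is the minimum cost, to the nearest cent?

Cost per mg of potassium: kale $0.0014, sunflower seeds $0.0024, almonds $0.0032, avocado $0.0047, bell pepper $0.0065.
With no serving limits, use only kale: 1873 mg / 428 mg = 4.376 servings × $0.60 = $2.63.

$2.63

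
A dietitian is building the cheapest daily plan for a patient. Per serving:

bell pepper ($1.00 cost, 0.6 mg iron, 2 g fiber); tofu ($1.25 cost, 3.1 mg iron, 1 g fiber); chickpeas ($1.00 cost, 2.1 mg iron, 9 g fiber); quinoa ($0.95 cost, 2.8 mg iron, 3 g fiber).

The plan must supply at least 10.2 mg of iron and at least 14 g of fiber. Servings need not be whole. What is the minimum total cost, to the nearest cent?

$3.59

bell pepper only: max(10.2/0.6, 14/2) = 17 servings → $17.00.
tofu only: max(10.2/3.1, 14/1) = 14 servings → $17.50.
chickpeas only: max(10.2/2.1, 14/9) = 4.857 servings → $4.86.
quinoa only: max(10.2/2.8, 14/3) = 4.667 servings → $4.43.
bell pepper + tofu with both tight: 5.929 servings and 2.143 servings → $8.61.
bell pepper + chickpeas with both targets exact would need a negative amount; discard.
bell pepper + quinoa with both tight: 2.263 servings and 3.158 servings → $5.26.
tofu + chickpeas with both tight: 2.419 servings and 1.287 servings → $4.31.
tofu + quinoa: intersection lies outside the first quadrant.
chickpeas + quinoa with both tight: 0.455 servings and 3.302 servings → $3.59.
The minimum over all feasible corners is $3.59.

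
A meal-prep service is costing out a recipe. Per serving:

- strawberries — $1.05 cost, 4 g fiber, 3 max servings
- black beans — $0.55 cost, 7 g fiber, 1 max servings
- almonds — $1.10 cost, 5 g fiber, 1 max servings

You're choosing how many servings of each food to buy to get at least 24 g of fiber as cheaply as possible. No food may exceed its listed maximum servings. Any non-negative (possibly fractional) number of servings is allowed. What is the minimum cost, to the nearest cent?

$4.80

Cost per g of fiber: black beans $0.0786, almonds $0.2200, strawberries $0.2625.
Take 1 serving of black beans: +7.0 g fiber for $0.55 (total $0.55, still need 17.0 g).
Take 1 serving of almonds: +5.0 g fiber for $1.10 (total $1.65, still need 12.0 g).
Take 3 servings of strawberries: +12.0 g fiber for $3.15 (total $4.80, still need 0.0 g).
Greedy by cheapest-per-g is optimal for a single linear constraint, so the minimum cost is $4.80.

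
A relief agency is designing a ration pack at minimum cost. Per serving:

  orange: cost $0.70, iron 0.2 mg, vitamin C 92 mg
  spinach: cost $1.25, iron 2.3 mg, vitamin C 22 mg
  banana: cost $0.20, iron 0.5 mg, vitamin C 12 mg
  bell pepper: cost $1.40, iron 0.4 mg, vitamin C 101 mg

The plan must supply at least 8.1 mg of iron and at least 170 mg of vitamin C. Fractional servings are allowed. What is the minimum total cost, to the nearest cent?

$3.24

With two linear requirements the optimum uses one or two foods; enumerate the corners.
orange only: max(8.1/0.2, 170/92) = 40.5 servings → $28.35.
spinach only: max(8.1/2.3, 170/22) = 7.727 servings → $9.66.
banana only: max(8.1/0.5, 170/12) = 16.2 servings → $3.24.
bell pepper only: max(8.1/0.4, 170/101) = 20.25 servings → $28.35.
orange + spinach with both tight: 1.027 servings and 3.432 servings → $5.01.
orange + banana: intersection lies outside the first quadrant.
orange + bell pepper with both targets exact would need a negative amount; discard.
spinach + banana with both tight: 0.7349 servings and 12.82 servings → $3.48.
spinach + bell pepper with both tight: 3.356 servings and 0.9521 servings → $5.53.
banana + bell pepper with both targets exact would need a negative amount; discard.
So the least-cost plan costs $3.24.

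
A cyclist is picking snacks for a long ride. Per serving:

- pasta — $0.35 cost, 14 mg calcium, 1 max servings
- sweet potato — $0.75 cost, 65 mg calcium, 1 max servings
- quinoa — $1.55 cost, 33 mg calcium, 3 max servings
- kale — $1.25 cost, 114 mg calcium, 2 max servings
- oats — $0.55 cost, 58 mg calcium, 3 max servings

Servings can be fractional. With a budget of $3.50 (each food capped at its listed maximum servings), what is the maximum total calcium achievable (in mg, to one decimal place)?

Calcium per dollar: oats 105.5, kale 91.2, sweet potato 86.67, pasta 40, quinoa 21.29.
Take 3 servings of oats: spends $1.65, +174.0 mg calcium (running total 174.0 mg).
Take 1.48 servings of kale: spends $1.85, +168.7 mg calcium (running total 342.7 mg).
Greedy by best ratio exhausts the cost allowance optimally: 342.7 mg.

342.7 mg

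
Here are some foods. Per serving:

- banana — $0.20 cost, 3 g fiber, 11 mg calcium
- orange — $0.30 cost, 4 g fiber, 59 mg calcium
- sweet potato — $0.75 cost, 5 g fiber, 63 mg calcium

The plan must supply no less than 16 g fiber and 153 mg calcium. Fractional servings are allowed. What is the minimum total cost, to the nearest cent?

A basic optimal solution has at most two foods positive. Try each food alone and each pair with both targets met exactly.
banana only: max(16/3, 153/11) = 13.91 servings → $2.78.
orange only: max(16/4, 153/59) = 4 servings → $1.20.
sweet potato only: max(16/5, 153/63) = 3.2 servings → $2.40.
banana + orange with both tight: 2.496 servings and 2.128 servings → $1.14.
banana + sweet potato with both tight: 1.813 servings and 2.112 servings → $1.95.
orange + sweet potato: the both-tight solution has a negative serving — not a feasible corner.
So the least-cost plan costs $1.14.

$1.14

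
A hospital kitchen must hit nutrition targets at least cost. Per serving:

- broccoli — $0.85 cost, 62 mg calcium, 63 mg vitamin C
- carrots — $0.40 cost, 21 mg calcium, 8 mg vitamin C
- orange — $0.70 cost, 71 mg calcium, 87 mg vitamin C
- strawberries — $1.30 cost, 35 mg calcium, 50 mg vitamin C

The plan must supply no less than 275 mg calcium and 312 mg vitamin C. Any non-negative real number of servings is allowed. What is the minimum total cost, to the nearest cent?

broccoli only: max(275/62, 312/63) = 4.952 servings → $4.21.
carrots only: max(275/21, 312/8) = 39 servings → $15.60.
orange only: max(275/71, 312/87) = 3.873 servings → $2.71.
strawberries only: max(275/35, 312/50) = 7.857 servings → $10.21.
broccoli + carrots: intersection lies outside the first quadrant.
broccoli + orange with both tight: 1.925 servings and 2.192 servings → $3.17.
broccoli + strawberries with both tight: 3.162 servings and 2.256 servings → $5.62.
carrots + orange with both tight: 1.408 servings and 3.457 servings → $2.98.
carrots + strawberries with both tight: 3.675 servings and 5.652 servings → $8.82.
orange + strawberries: intersection lies outside the first quadrant.
Cheapest feasible corner: $2.71.

$2.71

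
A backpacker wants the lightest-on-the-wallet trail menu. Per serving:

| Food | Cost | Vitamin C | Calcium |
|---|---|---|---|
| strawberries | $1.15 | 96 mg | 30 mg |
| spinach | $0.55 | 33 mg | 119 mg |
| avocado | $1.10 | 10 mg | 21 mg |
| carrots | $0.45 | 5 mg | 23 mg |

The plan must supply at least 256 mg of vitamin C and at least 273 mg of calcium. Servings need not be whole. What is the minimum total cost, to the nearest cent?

$3.34

For a min-cost LP with two ≥-constraints, a basic feasible solution has at most two positive variables.
strawberries only: max(256/96, 273/30) = 9.1 servings → $10.46.
spinach only: max(256/33, 273/119) = 7.758 servings → $4.27.
avocado only: max(256/10, 273/21) = 25.6 servings → $28.16.
carrots only: max(256/5, 273/23) = 51.2 servings → $23.04.
strawberries + spinach with both tight: 2.056 servings and 1.776 servings → $3.34.
strawberries + avocado with both tight: 1.542 servings and 10.8 servings → $13.65.
strawberries + carrots with both tight: 2.198 servings and 9.003 servings → $6.58.
spinach + avocado: intersection lies outside the first quadrant.
spinach + carrots with both targets exact would need a negative amount; discard.
avocado + carrots: the both-tight solution has a negative serving — not a feasible corner.
The minimum over all feasible corners is $3.34.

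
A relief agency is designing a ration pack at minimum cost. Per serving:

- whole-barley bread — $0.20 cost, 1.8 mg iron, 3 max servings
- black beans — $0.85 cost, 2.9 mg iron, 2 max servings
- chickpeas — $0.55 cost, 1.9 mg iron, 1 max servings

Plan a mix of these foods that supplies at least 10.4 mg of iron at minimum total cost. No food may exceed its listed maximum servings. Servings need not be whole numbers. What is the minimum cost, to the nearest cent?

$2.06

Cost per mg of iron: whole-barley bread $0.1111, chickpeas $0.2895, black beans $0.2931.
Take 3 servings of whole-barley bread: +5.4 mg iron for $0.60 (total $0.60, still need 5.0 mg).
Take 1 serving of chickpeas: +1.9 mg iron for $0.55 (total $1.15, still need 3.1 mg).
Take 1.069 servings of black beans: +3.1 mg iron for $0.91 (total $2.06, still need 0.0 mg).
Greedy by cheapest-per-mg is optimal for a single linear constraint, so the minimum cost is $2.06.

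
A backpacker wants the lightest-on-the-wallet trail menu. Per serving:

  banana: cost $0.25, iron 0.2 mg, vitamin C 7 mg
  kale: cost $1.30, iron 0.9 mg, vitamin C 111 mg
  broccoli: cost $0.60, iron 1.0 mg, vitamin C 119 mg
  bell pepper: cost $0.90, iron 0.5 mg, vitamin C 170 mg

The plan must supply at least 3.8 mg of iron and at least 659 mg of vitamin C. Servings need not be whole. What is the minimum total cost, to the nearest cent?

An LP optimum is at a vertex; with two nutrient constraints at most two foods are used. Check each candidate.
banana only: max(3.8/0.2, 659/7) = 94.14 servings → $23.54.
kale only: max(3.8/0.9, 659/111) = 5.937 servings → $7.72.
broccoli only: max(3.8/1.0, 659/119) = 5.538 servings → $3.32.
bell pepper only: max(3.8/0.5, 659/170) = 7.6 servings → $6.84.
banana + kale with both targets exact would need a negative amount; discard.
banana + broccoli with both targets exact would need a negative amount; discard.
banana + bell pepper with both tight: 10.38 servings and 3.449 servings → $5.70.
kale + broccoli: the both-tight solution has a negative serving — not a feasible corner.
kale + bell pepper with both tight: 3.246 servings and 1.757 servings → $5.80.
broccoli + bell pepper with both tight: 2.864 servings and 1.871 servings → $3.40.
So the least-cost plan costs $3.32.

$3.32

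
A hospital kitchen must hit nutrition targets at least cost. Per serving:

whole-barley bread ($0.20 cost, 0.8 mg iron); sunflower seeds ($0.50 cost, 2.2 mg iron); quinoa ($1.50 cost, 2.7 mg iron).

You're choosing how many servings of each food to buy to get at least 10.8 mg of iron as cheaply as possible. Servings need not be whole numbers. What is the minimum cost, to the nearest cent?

Cost per mg of iron: sunflower seeds $0.2273, whole-barley bread $0.2500, quinoa $0.5556.
With no serving limits, use only sunflower seeds: 10.8 mg / 2.2 mg = 4.909 servings × $0.50 = $2.45.

$2.45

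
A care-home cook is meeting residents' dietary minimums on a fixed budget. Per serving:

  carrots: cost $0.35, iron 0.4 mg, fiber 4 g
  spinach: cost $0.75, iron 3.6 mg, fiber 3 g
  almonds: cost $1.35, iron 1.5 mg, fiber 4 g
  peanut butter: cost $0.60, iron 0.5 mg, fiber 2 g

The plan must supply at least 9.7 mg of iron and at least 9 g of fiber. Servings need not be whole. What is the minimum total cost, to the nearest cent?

$2.09

Two binding constraints pin down two serving amounts, so the optimal mix uses at most two foods. The candidates are each food alone (scaled to the tighter of iron/fiber) and each pair with both constraints tight.
carrots only: max(9.7/0.4, 9/4) = 24.25 servings → $8.49.
spinach only: max(9.7/3.6, 9/3) = 3 servings → $2.25.
almonds only: max(9.7/1.5, 9/4) = 6.467 servings → $8.73.
peanut butter only: max(9.7/0.5, 9/2) = 19.4 servings → $11.64.
carrots + spinach with both tight: 0.25 servings and 2.667 servings → $2.09.
carrots + almonds: intersection lies outside the first quadrant.
carrots + peanut butter with both targets exact would need a negative amount; discard.
spinach + almonds with both tight: 2.556 servings and 0.3333 servings → $2.37.
spinach + peanut butter with both tight: 2.614 servings and 0.5789 servings → $2.31.
almonds + peanut butter with both targets exact would need a negative amount; discard.
Cheapest feasible corner: $2.09.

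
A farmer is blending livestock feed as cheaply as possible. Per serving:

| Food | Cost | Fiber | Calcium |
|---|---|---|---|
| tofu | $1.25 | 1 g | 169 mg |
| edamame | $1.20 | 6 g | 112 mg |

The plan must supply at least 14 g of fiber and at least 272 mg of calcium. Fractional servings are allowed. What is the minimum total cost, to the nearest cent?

$2.87

For a min-cost LP with two ≥-constraints, a basic feasible solution has at most two positive variables.
tofu only: max(14/1, 272/169) = 14 servings → $17.50.
edamame only: max(14/6, 272/112) = 2.429 servings → $2.91.
tofu + edamame with both tight: 0.07095 servings and 2.322 servings → $2.87.
So the least-cost plan costs $2.87.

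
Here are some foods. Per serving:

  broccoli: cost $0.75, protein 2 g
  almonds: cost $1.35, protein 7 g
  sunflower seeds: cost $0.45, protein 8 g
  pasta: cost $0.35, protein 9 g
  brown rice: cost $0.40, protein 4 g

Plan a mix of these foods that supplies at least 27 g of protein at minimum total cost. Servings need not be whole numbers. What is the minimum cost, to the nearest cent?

Cost per g of protein: pasta $0.0389, sunflower seeds $0.0563, brown rice $0.1000, almonds $0.1929, broccoli $0.3750.
With no serving limits, use only pasta: 27 g / 9 g = 3 servings × $0.35 = $1.05.

$1.05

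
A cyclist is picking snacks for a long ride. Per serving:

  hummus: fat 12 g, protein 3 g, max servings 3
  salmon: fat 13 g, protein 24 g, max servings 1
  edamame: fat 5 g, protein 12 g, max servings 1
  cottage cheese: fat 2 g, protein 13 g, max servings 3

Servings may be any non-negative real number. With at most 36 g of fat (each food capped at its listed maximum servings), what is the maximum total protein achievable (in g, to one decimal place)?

78.0 g

Protein per g fat: cottage cheese 6.5, edamame 2.4, salmon 1.846, hummus 0.25.
Take 3 servings of cottage cheese: uses 6 g fat, +39.0 g protein (running total 39.0 g).
Take 1 serving of edamame: uses 5 g fat, +12.0 g protein (running total 51.0 g).
Take 1 serving of salmon: uses 13 g fat, +24.0 g protein (running total 75.0 g).
Take 1 serving of hummus: uses 12 g fat, +3.0 g protein (running total 78.0 g).
Filling greedily by protein-per-g fat is optimal for one linear limit, giving 78.0 g.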